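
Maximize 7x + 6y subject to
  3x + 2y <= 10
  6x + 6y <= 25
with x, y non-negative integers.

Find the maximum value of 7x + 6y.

26

Relaxing integrality, the LP optimum is 26.67 at (x,y) = (1.67, 2.5), which is not an integer point.
(x,y)=(2,2): 3·2+2·2=10≤10, 6·2+6·2=24≤25, objective 26.
(x,y)=(1,3): 3·1+2·3=9≤10, 6·1+6·3=24≤25, objective 25.
(x,y)=(2,1): 3·2+2·1=8≤10, 6·2+6·1=18≤25, objective 20.
No feasible integer point exceeds 26.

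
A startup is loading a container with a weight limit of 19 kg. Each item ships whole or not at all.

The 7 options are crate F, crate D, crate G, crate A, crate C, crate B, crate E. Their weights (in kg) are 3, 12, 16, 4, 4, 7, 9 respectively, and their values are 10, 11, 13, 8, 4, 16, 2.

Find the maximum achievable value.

38

Treat it as a binary knapsack problem.
Allowing fractional choices, the relaxed optimum would be about 38.9, but items are indivisible.
crate F + crate A + crate B: weight 3 + 4 + 7 = 14 ≤ 19, value 10 + 8 + 16 = 34.
crate F + crate A + crate C + crate B: weight 3 + 4 + 4 + 7 = 18 ≤ 19, value 10 + 8 + 4 + 16 = 38.
Best is crate F, crate A, crate C, and crate B with total value 38.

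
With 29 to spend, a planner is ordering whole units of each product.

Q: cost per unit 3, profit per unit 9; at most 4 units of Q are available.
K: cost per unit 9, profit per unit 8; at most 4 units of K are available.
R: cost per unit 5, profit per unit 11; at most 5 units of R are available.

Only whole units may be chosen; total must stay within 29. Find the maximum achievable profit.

71

This is a bounded integer knapsack.
Take 3×Q and 4×R: cost 29 ≤ 29, profit 3·9 + 4·11 = 71.
No other integer combination yields more.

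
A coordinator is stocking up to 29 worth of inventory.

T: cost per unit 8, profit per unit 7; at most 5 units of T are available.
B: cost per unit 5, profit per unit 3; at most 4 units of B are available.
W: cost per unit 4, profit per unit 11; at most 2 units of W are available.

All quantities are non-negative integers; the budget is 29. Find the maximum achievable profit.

Take 2×T, 1×B, and 2×W: cost 29 ≤ 29, profit 2·7 + 1·3 + 2·11 = 39.
W has the best ratio (11/4) and is taken to its limit of 2; remaining capacity is filled optimally with the others.

39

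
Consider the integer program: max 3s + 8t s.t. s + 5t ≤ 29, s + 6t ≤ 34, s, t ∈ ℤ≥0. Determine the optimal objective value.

(s,t)=(29,0): 1·29+5·0=29≤29, 1·29+6·0=29≤34, objective 87.
(s,t)=(28,0): 1·28+5·0=28≤29, 1·28+6·0=28≤34, objective 84.
The best lattice point is (29,0), giving 87.

87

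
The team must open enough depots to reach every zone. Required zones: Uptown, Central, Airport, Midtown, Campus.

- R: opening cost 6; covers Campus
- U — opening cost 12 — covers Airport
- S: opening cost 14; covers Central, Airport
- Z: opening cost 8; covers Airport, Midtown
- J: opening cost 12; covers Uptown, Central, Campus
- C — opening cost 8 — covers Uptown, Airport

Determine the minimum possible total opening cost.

Choose Z and J: together they cover Uptown, Central, Airport, Midtown, Campus — every zone.
Total opening cost: 8 + 12 = 20.
No cover costs less than 20.

20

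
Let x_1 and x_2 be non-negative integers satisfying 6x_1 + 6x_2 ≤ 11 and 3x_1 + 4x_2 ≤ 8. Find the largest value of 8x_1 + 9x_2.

9

(x_1,x_2)=(0,1): 6·0+6·1=6≤11, 3·0+4·1=4≤8, objective 9.
(x_1,x_2)=(1,0): 6·1+6·0=6≤11, 3·1+4·0=3≤8, objective 8.
(x_1,x_2)=(0,0): 6·0+6·0=0≤11, 3·0+4·0=0≤8, objective 0.
No feasible integer point exceeds 9.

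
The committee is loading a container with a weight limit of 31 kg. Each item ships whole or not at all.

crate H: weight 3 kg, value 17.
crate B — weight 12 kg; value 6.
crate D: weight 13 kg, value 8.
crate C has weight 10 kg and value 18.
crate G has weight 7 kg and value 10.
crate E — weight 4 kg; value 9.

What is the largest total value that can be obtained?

54

Allowing fractional choices, the relaxed optimum would be about 58.3, but items are indivisible.
crate H + crate D + crate C + crate E: weight 3 + 13 + 10 + 4 = 30 ≤ 31, value 17 + 8 + 18 + 9 = 52.
crate H + crate B + crate C + crate E: weight 3 + 12 + 10 + 4 = 29 ≤ 31, value 17 + 6 + 18 + 9 = 50.
crate H + crate C + crate G + crate E: weight 3 + 10 + 7 + 4 = 24 ≤ 31, value 17 + 18 + 10 + 9 = 54.
Best is crate H, crate C, crate G, and crate E with total value 54.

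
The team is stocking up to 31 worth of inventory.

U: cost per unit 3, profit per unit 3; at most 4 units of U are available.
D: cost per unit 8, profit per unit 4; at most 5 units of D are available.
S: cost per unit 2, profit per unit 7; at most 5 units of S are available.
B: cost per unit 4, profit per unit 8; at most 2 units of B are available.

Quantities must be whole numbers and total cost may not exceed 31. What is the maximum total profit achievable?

This is a bounded integer knapsack.
4×U, 5×S, and 2×B: cost 30 ≤ 31, profit 4·3 + 5·7 + 2·8 = 63.
3×U, 5×S, and 2×B: cost 27 ≤ 31, profit 3·3 + 5·7 + 2·8 = 60.
Best is 63.

63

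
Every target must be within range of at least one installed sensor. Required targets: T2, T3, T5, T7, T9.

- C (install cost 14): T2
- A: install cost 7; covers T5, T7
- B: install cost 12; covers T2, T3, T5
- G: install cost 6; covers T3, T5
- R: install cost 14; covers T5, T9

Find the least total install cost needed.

33

Choose A, B, and R: together they cover T2, T3, T5, T7, T9 — every target.
Total install cost: 7 + 12 + 14 = 33.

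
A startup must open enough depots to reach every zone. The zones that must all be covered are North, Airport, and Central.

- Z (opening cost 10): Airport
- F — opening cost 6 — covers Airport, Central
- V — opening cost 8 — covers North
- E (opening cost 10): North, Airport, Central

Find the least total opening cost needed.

This is a weighted set-cover instance.
The greedy cost-per-new-zone heuristic would pick F and V for 14, but a cheaper cover exists.
E alone covers North, Airport, Central — every zone.
Total opening cost: 10.
No cover costs less than 10.

10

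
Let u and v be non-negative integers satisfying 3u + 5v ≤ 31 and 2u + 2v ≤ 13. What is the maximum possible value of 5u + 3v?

30

The continuous relaxation peaks at (6.5, 0) with value 32.50; rounding to a feasible lattice point costs some objective.
(u,v)=(6,0): 3·6+5·0=18≤31, 2·6+2·0=12≤13, objective 30.
(u,v)=(5,1): 3·5+5·1=20≤31, 2·5+2·1=12≤13, objective 28.
(u,v)=(5,0): 3·5+5·0=15≤31, 2·5+2·0=10≤13, objective 25.
No feasible integer point exceeds 30.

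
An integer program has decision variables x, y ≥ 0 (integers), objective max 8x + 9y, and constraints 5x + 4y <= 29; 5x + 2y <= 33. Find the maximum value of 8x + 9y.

63

Relaxing integrality, the LP optimum is 65.25 at (x,y) = (0, 7.25), which is not an integer point.
(x,y)=(0,7): 5·0+4·7=28≤29, 5·0+2·7=14≤33, objective 63.
(x,y)=(1,6): 5·1+4·6=29≤29, 5·1+2·6=17≤33, objective 62.
(x,y)=(0,6): 5·0+4·6=24≤29, 5·0+2·6=12≤33, objective 54.
The best lattice point is (0,7), giving 63.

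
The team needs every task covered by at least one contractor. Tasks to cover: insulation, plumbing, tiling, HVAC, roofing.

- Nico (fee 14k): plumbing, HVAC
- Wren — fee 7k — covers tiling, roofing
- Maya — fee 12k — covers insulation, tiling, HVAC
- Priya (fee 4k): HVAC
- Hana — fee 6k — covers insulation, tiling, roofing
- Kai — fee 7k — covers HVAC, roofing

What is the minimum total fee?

This is an integer covering problem.
The greedy cost-per-new-task heuristic would pick Hana, Priya, and Nico for 24, but a cheaper cover exists.
Choose Nico and Hana: together they cover insulation, plumbing, tiling, HVAC, roofing — every task.
Total fee: 14 + 6 = 20.
No cover costs less than 20.

20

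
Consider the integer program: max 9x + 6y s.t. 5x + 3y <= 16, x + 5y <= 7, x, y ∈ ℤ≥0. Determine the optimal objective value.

Relaxing integrality, the LP optimum is 29.32 at (x,y) = (2.68, 0.864), which is not an integer point.
(x,y)=(3,0) is feasible, giving 27.
(x,y)=(2,1) is feasible, giving 24.
(x,y)=(2,0) is feasible, giving 18.
The best lattice point is (3,0), giving 27.

27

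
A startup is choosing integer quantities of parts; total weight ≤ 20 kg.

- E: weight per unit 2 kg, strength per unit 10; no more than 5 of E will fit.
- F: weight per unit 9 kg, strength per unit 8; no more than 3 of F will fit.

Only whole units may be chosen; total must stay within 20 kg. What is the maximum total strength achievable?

58

5×E: weight 10 ≤ 20, strength 5·10 = 50.
5×E and 1×F: weight 19 ≤ 20, strength 5·10 + 1·8 = 58.
Best is 58.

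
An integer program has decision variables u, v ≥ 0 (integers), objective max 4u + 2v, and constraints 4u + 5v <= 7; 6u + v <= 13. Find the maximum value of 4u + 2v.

4

(u,v)=(1,0) is feasible, giving 4.
(u,v)=(0,1) is feasible, giving 2.
(u,v)=(0,0) is feasible, giving 0.
The best lattice point is (1,0), giving 4.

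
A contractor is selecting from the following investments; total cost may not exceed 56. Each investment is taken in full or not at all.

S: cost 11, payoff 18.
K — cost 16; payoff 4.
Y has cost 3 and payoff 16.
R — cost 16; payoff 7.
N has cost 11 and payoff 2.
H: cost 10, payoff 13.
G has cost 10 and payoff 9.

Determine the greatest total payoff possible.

63

S + Y + R + H + G: cost 11 + 3 + 16 + 10 + 10 = 50 ≤ 56, payoff 18 + 16 + 7 + 13 + 9 = 63.
S + K + Y + H + G: cost 11 + 16 + 3 + 10 + 10 = 50 ≤ 56, payoff 18 + 4 + 16 + 13 + 9 = 60.
Best is S, Y, R, H, and G with total payoff 63.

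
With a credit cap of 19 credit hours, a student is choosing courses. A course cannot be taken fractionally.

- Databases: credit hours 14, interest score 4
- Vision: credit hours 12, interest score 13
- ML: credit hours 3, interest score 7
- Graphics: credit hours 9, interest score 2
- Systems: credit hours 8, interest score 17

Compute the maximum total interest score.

Allowing fractional choices, the relaxed optimum would be about 32.7, but courses are indivisible.
Vision + ML: credit hours 12 + 3 = 15 ≤ 19, interest score 13 + 7 = 20.
ML + Systems: credit hours 3 + 8 = 11 ≤ 19, interest score 7 + 17 = 24.
Best is ML and Systems with total interest score 24.

24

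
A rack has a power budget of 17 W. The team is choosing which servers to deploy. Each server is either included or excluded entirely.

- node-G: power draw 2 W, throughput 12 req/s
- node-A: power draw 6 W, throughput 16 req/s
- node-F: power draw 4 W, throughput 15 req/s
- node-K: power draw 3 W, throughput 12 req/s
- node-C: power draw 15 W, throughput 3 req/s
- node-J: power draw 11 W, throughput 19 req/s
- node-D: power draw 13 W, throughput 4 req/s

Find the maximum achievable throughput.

55

Allowing fractional choices, the relaxed optimum would be about 58.5, but servers are indivisible.
node-G + node-A + node-F + node-K: power draw 2 + 6 + 4 + 3 = 15 ≤ 17, throughput 12 + 16 + 15 + 12 = 55.
node-G + node-F + node-J: power draw 2 + 4 + 11 = 17 ≤ 17, throughput 12 + 15 + 19 = 46.
Best is node-G, node-A, node-F, and node-K with total throughput 55.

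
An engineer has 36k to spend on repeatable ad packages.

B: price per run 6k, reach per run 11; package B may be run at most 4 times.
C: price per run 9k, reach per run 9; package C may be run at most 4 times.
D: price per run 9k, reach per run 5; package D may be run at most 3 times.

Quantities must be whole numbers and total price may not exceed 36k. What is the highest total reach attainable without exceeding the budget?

3×B and 2×C: price 36 ≤ 36, reach 3·11 + 2·9 = 51.
4×B and 1×C: price 33 ≤ 36, reach 4·11 + 1·9 = 53.
Best is 53.

53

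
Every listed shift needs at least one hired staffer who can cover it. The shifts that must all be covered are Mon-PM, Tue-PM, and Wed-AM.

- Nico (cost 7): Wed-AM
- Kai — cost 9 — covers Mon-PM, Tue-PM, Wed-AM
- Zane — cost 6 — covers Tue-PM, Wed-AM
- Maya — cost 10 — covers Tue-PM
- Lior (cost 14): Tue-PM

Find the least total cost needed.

9

Kai alone covers Mon-PM, Tue-PM, Wed-AM — every shift.
Total cost: 9.
No cover costs less than 9.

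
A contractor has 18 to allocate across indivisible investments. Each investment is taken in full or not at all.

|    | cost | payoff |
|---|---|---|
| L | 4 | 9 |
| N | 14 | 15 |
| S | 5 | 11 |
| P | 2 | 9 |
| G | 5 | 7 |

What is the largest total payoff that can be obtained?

This is a 0-1 knapsack instance.
Allowing fractional choices, the relaxed optimum would be about 38.1, but investments are indivisible.
L + S + P: cost 4 + 5 + 2 = 11 ≤ 18, payoff 9 + 11 + 9 = 29.
S + P + G: cost 5 + 2 + 5 = 12 ≤ 18, payoff 11 + 9 + 7 = 27.
L + S + P + G: cost 4 + 5 + 2 + 5 = 16 ≤ 18, payoff 9 + 11 + 9 + 7 = 36.
Best is L, S, P, and G with total payoff 36.

36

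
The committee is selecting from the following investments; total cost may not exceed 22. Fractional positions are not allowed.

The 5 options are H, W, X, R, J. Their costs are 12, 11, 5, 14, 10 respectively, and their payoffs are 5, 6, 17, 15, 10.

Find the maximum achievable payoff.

This is an integer program with binary decision variables.
X + J: cost 5 + 10 = 15 ≤ 22, payoff 17 + 10 = 27.
X + R: cost 5 + 14 = 19 ≤ 22, payoff 17 + 15 = 32.
Best is X and R with total payoff 32.

32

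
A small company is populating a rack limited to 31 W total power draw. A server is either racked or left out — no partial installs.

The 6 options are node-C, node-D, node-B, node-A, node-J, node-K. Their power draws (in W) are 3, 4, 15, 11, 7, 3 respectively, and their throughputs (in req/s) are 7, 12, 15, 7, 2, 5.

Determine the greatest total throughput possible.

39

Allowing fractional choices, the relaxed optimum would be about 42.8, but servers are indivisible.
node-C + node-D + node-B + node-J: power draw 3 + 4 + 15 + 7 = 29 ≤ 31, throughput 7 + 12 + 15 + 2 = 36.
node-C + node-D + node-B + node-K: power draw 3 + 4 + 15 + 3 = 25 ≤ 31, throughput 7 + 12 + 15 + 5 = 39.
node-C + node-D + node-B: power draw 3 + 4 + 15 = 22 ≤ 31, throughput 7 + 12 + 15 = 34.
Best is node-C, node-D, node-B, and node-K with total throughput 39.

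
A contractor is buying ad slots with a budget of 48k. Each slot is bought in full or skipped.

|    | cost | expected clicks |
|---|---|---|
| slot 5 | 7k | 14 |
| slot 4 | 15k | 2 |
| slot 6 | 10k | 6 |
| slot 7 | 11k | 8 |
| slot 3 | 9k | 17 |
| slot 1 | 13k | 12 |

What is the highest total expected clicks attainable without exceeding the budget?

51

Allowing fractional choices, the relaxed optimum would be about 55.8, but ad slots are indivisible.
slot 5 + slot 6 + slot 3 + slot 1: cost 7 + 10 + 9 + 13 = 39 ≤ 48, expected clicks 14 + 6 + 17 + 12 = 49.
slot 5 + slot 6 + slot 7 + slot 3: cost 7 + 10 + 11 + 9 = 37 ≤ 48, expected clicks 14 + 6 + 8 + 17 = 45.
slot 5 + slot 7 + slot 3 + slot 1: cost 7 + 11 + 9 + 13 = 40 ≤ 48, expected clicks 14 + 8 + 17 + 12 = 51.
Best is slot 5, slot 7, slot 3, and slot 1 with total expected clicks 51.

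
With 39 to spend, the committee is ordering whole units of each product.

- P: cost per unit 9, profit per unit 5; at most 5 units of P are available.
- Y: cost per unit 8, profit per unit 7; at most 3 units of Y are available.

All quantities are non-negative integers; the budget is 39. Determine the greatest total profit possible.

26

This is a bounded integer knapsack.
1×P and 3×Y: cost 33 ≤ 39, profit 1·5 + 3·7 = 26.
2×P and 2×Y: cost 34 ≤ 39, profit 2·5 + 2·7 = 24.
Best is 26.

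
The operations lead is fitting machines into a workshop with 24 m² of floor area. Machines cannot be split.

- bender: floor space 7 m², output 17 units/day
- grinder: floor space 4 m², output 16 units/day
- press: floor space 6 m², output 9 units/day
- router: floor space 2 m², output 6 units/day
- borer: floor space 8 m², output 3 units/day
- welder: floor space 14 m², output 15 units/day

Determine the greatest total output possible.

Allowing fractional choices, the relaxed optimum would be about 53.4, but machines are indivisible.
bender + grinder + press + router: floor space 7 + 4 + 6 + 2 = 19 ≤ 24, output 17 + 16 + 9 + 6 = 48.
bender + grinder + press: floor space 7 + 4 + 6 = 17 ≤ 24, output 17 + 16 + 9 = 42.
Best is bender, grinder, press, and router with total output 48.

48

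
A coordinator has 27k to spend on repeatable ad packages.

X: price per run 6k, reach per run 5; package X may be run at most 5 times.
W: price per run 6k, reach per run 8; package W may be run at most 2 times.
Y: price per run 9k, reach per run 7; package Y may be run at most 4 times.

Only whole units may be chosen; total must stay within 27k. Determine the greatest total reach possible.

28

1×X, 2×W, and 1×Y: price 27 ≤ 27, reach 1·5 + 2·8 + 1·7 = 28.
2×X and 2×W: price 24 ≤ 27, reach 2·5 + 2·8 = 26.
Best is 28.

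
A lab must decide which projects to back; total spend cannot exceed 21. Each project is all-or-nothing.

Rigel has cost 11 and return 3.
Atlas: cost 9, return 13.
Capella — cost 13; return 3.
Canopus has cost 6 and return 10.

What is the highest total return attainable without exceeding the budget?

23

Take Atlas and Canopus: cost 9 + 6 = 15 ≤ 21, return 13 + 10 = 23.
No other feasible combination does better.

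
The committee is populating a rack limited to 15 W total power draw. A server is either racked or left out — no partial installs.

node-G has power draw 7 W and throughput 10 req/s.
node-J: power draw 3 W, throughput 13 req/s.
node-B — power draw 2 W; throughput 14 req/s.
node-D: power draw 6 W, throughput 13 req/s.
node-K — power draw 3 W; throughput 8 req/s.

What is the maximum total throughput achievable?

48

node-G + node-J + node-B + node-K: power draw 7 + 3 + 2 + 3 = 15 ≤ 15, throughput 10 + 13 + 14 + 8 = 45.
node-J + node-B + node-D: power draw 3 + 2 + 6 = 11 ≤ 15, throughput 13 + 14 + 13 = 40.
node-J + node-B + node-D + node-K: power draw 3 + 2 + 6 + 3 = 14 ≤ 15, throughput 13 + 14 + 13 + 8 = 48.
Best is node-J, node-B, node-D, and node-K with total throughput 48.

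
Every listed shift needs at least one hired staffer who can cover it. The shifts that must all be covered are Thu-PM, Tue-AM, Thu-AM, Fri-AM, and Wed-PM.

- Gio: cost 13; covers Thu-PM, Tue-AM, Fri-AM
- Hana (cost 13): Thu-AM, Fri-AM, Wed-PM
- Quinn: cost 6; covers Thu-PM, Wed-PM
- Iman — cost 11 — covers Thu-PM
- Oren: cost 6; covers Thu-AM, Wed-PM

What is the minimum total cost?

19

The greedy cost-per-new-shift heuristic would pick Quinn, Oren, and Gio for 25, but a cheaper cover exists.
Choose Gio and Oren: together they cover Thu-PM, Tue-AM, Thu-AM, Fri-AM, Wed-PM — every shift.
Total cost: 13 + 6 = 19.
No cover costs less than 19.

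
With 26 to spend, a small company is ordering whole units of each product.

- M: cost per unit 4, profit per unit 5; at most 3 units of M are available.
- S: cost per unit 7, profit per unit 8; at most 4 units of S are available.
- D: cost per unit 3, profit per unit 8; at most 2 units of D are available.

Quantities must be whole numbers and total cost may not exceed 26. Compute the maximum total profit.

Take 3×M, 1×S, and 2×D: cost 25 ≤ 26, profit 3·5 + 1·8 + 2·8 = 39.
D has the best ratio (8/3) and is taken to its limit of 2; remaining capacity is filled optimally with the others.

39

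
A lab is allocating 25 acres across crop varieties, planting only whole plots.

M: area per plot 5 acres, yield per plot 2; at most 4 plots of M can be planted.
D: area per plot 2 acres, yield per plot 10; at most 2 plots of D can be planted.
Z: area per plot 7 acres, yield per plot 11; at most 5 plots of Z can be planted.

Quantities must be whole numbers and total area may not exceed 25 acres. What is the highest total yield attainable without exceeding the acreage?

53

1×M, 2×D, and 2×Z: area 23 ≤ 25, yield 1·2 + 2·10 + 2·11 = 44.
2×D and 3×Z: area 25 ≤ 25, yield 2·10 + 3·11 = 53.
Best is 53.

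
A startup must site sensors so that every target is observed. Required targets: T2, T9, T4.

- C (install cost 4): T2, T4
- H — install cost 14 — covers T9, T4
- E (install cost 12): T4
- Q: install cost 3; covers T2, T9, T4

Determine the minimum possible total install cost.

3

Q alone covers T2, T9, T4 — every target.
Total install cost: 3.
No cover costs less than 3.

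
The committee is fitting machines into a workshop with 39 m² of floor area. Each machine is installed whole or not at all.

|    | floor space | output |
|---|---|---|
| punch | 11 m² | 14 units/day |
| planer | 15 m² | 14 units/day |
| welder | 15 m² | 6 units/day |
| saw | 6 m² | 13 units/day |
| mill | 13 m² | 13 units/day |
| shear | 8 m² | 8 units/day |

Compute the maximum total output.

Allowing fractional choices, the relaxed optimum would be about 48.9, but machines are indivisible.
punch + planer + saw: floor space 11 + 15 + 6 = 32 ≤ 39, output 14 + 14 + 13 = 41.
punch + saw + mill + shear: floor space 11 + 6 + 13 + 8 = 38 ≤ 39, output 14 + 13 + 13 + 8 = 48.
punch + planer + mill: floor space 11 + 15 + 13 = 39 ≤ 39, output 14 + 14 + 13 = 41.
Best is punch, saw, mill, and shear with total output 48.

48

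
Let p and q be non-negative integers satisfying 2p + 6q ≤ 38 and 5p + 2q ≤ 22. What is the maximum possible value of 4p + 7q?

(p,q)=(1,6): 2·1+6·6=38≤38, 5·1+2·6=17≤22, objective 46.
(p,q)=(2,5): 2·2+6·5=34≤38, 5·2+2·5=20≤22, objective 43.
No feasible integer point exceeds 46.

46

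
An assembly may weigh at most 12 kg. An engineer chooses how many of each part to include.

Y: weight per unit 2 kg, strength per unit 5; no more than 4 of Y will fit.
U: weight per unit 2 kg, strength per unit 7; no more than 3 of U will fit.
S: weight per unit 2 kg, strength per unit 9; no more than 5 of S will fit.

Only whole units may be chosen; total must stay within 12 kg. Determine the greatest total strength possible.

1×U and 5×S: weight 12 ≤ 12, strength 1·7 + 5·9 = 52.
2×U and 4×S: weight 12 ≤ 12, strength 2·7 + 4·9 = 50.
Best is 52.

52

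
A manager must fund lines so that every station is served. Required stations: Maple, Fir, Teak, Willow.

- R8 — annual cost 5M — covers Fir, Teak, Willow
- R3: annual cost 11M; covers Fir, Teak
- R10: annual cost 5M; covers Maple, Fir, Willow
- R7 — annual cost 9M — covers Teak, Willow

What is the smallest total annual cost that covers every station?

10

Choose R8 and R10: together they cover Maple, Fir, Teak, Willow — every station.
Total annual cost: 5 + 5 = 10.
No cover costs less than 10.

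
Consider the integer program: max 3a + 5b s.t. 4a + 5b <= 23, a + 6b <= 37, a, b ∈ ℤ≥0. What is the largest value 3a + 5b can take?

21

(a,b)=(2,3) is feasible, giving 21.
(a,b)=(0,4) is feasible, giving 20.
(a,b)=(3,2) is feasible, giving 19.
The best lattice point is (2,3), giving 21.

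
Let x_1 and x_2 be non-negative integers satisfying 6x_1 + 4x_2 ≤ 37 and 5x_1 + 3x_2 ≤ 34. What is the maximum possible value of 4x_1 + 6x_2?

54

Relaxing integrality, the LP optimum is 55.50 at (x_1,x_2) = (0, 9.25), which is not an integer point.
(x_1,x_2)=(0,9): 6·0+4·9=36≤37, 5·0+3·9=27≤34, objective 54.
(x_1,x_2)=(0,8): 6·0+4·8=32≤37, 5·0+3·8=24≤34, objective 48.
No feasible integer point exceeds 54.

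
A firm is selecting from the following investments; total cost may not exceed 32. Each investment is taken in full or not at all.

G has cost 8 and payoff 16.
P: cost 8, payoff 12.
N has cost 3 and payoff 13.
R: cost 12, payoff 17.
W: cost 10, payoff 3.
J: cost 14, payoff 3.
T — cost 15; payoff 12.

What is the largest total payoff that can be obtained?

Allowing fractional choices, the relaxed optimum would be about 58.8, but investments are indivisible.
G + P + R: cost 8 + 8 + 12 = 28 ≤ 32, payoff 16 + 12 + 17 = 45.
G + N + R: cost 8 + 3 + 12 = 23 ≤ 32, payoff 16 + 13 + 17 = 46.
G + P + N + R: cost 8 + 8 + 3 + 12 = 31 ≤ 32, payoff 16 + 12 + 13 + 17 = 58.
Best is G, P, N, and R with total payoff 58.

58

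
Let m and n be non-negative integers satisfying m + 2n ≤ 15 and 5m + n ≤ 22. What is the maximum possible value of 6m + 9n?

72

(m,n)=(3,6): 1·3+2·6=15≤15, 5·3+1·6=21≤22, objective 72.
(m,n)=(2,6): 1·2+2·6=14≤15, 5·2+1·6=16≤22, objective 66.
(m,n)=(3,5): 1·3+2·5=13≤15, 5·3+1·5=20≤22, objective 63.
(m,n)=(2,5): 1·2+2·5=12≤15, 5·2+1·5=15≤22, objective 57.
The best lattice point is (3,6), giving 72.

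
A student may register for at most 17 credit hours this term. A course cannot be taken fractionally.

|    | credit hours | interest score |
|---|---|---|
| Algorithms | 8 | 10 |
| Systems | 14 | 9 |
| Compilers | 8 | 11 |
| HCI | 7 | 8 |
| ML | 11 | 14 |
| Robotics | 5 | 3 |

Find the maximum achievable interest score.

21

Take Algorithms and Compilers: credit hours 8 + 8 = 16 ≤ 17, interest score 10 + 11 = 21.
No other feasible combination does better.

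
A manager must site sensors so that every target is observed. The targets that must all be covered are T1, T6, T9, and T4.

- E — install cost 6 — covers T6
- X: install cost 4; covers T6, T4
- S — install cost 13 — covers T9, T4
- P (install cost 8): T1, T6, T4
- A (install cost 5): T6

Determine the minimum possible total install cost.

21

The greedy cost-per-new-target heuristic would pick X, P, and S for 25, but a cheaper cover exists.
Choose S and P: together they cover T1, T6, T9, T4 — every target.
Total install cost: 13 + 8 = 21.
No cover costs less than 21.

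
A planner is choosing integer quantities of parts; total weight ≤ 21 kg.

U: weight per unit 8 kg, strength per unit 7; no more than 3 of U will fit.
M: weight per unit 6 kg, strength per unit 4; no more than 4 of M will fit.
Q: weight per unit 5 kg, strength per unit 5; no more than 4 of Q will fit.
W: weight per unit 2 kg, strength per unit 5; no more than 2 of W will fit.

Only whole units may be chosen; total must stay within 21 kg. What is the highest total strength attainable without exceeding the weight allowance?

25

W has the best ratio (5/2); taking only W gives at most 2×5 = 10 (stopped by the supply cap of 2).
Mixing does better — 3×Q and 2×W: weight 19 ≤ 21, strength 3·5 + 2·5 = 25.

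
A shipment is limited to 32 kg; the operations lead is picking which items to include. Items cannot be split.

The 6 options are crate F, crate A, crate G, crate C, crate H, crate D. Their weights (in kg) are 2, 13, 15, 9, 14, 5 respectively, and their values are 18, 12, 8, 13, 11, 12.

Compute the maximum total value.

55

This is an integer program with binary decision variables.
Take crate F, crate A, crate C, and crate D: weight 2 + 13 + 9 + 5 = 29 ≤ 32, value 18 + 12 + 13 + 12 = 55.
No other feasible combination does better.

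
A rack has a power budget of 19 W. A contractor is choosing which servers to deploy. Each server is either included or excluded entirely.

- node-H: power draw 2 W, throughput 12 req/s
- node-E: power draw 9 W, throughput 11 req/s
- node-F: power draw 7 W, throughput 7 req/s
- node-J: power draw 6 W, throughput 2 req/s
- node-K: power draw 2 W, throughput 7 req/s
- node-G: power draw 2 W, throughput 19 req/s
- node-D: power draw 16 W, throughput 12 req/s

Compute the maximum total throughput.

Take node-H, node-E, node-K, and node-G: power draw 2 + 9 + 2 + 2 = 15 ≤ 19, throughput 12 + 11 + 7 + 19 = 49.
No other feasible combination does better.

49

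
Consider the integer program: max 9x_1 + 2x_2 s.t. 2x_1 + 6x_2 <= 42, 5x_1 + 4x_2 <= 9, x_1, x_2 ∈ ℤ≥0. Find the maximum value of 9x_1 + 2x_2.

11

(x_1,x_2)=(1,1) is feasible, giving 11.
(x_1,x_2)=(1,0) is feasible, giving 9.
Maximum is 11 at (x_1,x_2)=(1,1).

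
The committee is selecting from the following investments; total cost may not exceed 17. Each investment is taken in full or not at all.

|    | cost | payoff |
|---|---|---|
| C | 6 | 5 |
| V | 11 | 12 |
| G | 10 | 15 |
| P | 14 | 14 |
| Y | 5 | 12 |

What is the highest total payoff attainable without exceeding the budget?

This is an integer program with binary decision variables.
G + Y: cost 10 + 5 = 15 ≤ 17, payoff 15 + 12 = 27.
V + Y: cost 11 + 5 = 16 ≤ 17, payoff 12 + 12 = 24.
C + G: cost 6 + 10 = 16 ≤ 17, payoff 5 + 15 = 20.
Best is G and Y with total payoff 27.

27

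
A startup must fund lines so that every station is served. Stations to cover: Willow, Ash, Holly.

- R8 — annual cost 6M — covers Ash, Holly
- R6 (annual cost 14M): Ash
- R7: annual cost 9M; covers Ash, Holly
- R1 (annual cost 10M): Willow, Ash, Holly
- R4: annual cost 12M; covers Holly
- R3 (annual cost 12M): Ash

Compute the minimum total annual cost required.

The greedy cost-per-new-station heuristic would pick R8 and R1 for 16, but a cheaper cover exists.
R1 alone covers Willow, Ash, Holly — every station.
Total annual cost: 10.
No cover costs less than 10.

10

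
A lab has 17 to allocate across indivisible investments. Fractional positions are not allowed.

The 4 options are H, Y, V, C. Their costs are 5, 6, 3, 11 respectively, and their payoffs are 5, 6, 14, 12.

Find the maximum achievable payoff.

26

Treat it as a binary knapsack problem.
Take V and C: cost 3 + 11 = 14 ≤ 17, payoff 14 + 12 = 26.
No other feasible combination does better.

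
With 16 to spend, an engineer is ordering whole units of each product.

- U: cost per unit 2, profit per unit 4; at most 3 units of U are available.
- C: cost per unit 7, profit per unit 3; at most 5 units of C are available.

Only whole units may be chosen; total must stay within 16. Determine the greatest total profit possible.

15

U has the best ratio (4/2); taking only U gives at most 3×4 = 12 (stopped by the supply cap of 3).
Mixing does better — 3×U and 1×C: cost 13 ≤ 16, profit 3·4 + 1·3 = 15.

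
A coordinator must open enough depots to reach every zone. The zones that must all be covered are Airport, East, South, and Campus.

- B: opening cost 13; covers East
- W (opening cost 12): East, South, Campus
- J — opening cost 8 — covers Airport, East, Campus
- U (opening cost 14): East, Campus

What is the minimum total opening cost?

20

Choose W and J: together they cover Airport, East, South, Campus — every zone.
Total opening cost: 12 + 8 = 20.
No cover costs less than 20.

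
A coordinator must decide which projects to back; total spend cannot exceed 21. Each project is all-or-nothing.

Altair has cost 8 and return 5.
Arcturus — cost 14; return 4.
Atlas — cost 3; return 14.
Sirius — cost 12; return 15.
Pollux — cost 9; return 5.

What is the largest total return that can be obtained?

29

Altair + Atlas + Pollux: cost 8 + 3 + 9 = 20 ≤ 21, return 5 + 14 + 5 = 24.
Atlas + Sirius: cost 3 + 12 = 15 ≤ 21, return 14 + 15 = 29.
Best is Atlas and Sirius with total return 29.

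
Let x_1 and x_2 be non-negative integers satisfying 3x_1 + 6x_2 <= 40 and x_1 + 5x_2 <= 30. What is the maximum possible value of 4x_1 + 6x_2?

Relaxing integrality, the LP optimum is 53.33 at (x_1,x_2) = (13.3, 0), which is not an integer point.
(x_1,x_2)=(13,0): 3·13+6·0=39≤40, 1·13+5·0=13≤30, objective 52.
(x_1,x_2)=(12,0): 3·12+6·0=36≤40, 1·12+5·0=12≤30, objective 48.
The best lattice point is (13,0), giving 52.

52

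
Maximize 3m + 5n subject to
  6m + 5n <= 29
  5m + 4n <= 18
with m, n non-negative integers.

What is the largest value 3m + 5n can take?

20

(m,n)=(0,4) is feasible, giving 20.
(m,n)=(1,3) is feasible, giving 18.
(m,n)=(0,3) is feasible, giving 15.
No feasible integer point exceeds 20.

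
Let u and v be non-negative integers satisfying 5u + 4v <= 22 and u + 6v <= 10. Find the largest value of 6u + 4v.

24

(u,v)=(4,0): 5·4+4·0=20≤22, 1·4+6·0=4≤10, objective 24.
(u,v)=(3,1): 5·3+4·1=19≤22, 1·3+6·1=9≤10, objective 22.
(u,v)=(3,0): 5·3+4·0=15≤22, 1·3+6·0=3≤10, objective 18.
No feasible integer point exceeds 24.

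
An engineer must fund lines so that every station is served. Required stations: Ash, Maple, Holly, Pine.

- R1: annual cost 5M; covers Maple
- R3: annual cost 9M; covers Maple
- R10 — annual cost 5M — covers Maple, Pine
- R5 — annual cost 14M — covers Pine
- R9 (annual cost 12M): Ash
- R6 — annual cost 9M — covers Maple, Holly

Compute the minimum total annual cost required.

Choose R10, R9, and R6: together they cover Ash, Maple, Holly, Pine — every station.
Total annual cost: 5 + 12 + 9 = 26.
No cover costs less than 26.

26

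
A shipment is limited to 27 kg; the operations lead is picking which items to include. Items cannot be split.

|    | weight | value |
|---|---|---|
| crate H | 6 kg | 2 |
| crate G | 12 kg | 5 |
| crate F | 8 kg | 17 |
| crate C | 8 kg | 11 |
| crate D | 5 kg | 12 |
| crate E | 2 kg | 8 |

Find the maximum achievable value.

48

crate F + crate C + crate D + crate E: weight 8 + 8 + 5 + 2 = 23 ≤ 27, value 17 + 11 + 12 + 8 = 48.
crate H + crate F + crate C + crate D: weight 6 + 8 + 8 + 5 = 27 ≤ 27, value 2 + 17 + 11 + 12 = 42.
Best is crate F, crate C, crate D, and crate E with total value 48.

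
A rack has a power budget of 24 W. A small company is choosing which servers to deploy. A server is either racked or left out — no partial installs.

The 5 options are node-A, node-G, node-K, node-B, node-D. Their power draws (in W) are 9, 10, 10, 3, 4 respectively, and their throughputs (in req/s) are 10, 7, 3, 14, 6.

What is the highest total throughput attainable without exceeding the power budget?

This is a 0-1 knapsack instance.
Allowing fractional choices, the relaxed optimum would be about 35.6, but servers are indivisible.
node-A + node-G + node-B: power draw 9 + 10 + 3 = 22 ≤ 24, throughput 10 + 7 + 14 = 31.
node-A + node-B + node-D: power draw 9 + 3 + 4 = 16 ≤ 24, throughput 10 + 14 + 6 = 30.
node-G + node-B + node-D: power draw 10 + 3 + 4 = 17 ≤ 24, throughput 7 + 14 + 6 = 27.
Best is node-A, node-G, and node-B with total throughput 31.

31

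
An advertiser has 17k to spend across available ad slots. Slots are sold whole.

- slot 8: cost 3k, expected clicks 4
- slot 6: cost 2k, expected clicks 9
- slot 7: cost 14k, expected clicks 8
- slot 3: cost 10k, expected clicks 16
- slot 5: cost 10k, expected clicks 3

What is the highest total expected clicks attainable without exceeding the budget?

This is an integer program with binary decision variables.
slot 6 + slot 3: cost 2 + 10 = 12 ≤ 17, expected clicks 9 + 16 = 25.
slot 8 + slot 6 + slot 3: cost 3 + 2 + 10 = 15 ≤ 17, expected clicks 4 + 9 + 16 = 29.
slot 8 + slot 3: cost 3 + 10 = 13 ≤ 17, expected clicks 4 + 16 = 20.
Best is slot 8, slot 6, and slot 3 with total expected clicks 29.

29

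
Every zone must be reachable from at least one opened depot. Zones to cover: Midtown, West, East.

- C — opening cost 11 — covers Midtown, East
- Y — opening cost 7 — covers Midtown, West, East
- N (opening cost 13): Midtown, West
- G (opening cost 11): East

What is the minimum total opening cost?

Y alone covers Midtown, West, East — every zone.
Total opening cost: 7.

7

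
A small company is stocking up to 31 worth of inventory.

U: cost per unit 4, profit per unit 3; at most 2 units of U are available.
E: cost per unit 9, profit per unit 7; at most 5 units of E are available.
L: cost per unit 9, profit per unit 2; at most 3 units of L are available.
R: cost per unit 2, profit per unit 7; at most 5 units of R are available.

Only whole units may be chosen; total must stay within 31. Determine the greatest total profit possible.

Take 2×E and 5×R: cost 28 ≤ 31, profit 2·7 + 5·7 = 49.
R has the best ratio (7/2) and is taken to its limit of 5; remaining capacity is filled optimally with the others.

49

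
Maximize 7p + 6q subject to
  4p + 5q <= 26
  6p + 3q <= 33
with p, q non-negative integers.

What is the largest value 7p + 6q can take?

41

The continuous relaxation peaks at (4.83, 1.33) with value 41.83; rounding to a feasible lattice point costs some objective.
(p,q)=(5,1): 4·5+5·1=25≤26, 6·5+3·1=33≤33, objective 41.
(p,q)=(4,2): 4·4+5·2=26≤26, 6·4+3·2=30≤33, objective 40.
(p,q)=(5,0): 4·5+5·0=20≤26, 6·5+3·0=30≤33, objective 35.
(p,q)=(4,1): 4·4+5·1=21≤26, 6·4+3·1=27≤33, objective 34.
No feasible integer point exceeds 41.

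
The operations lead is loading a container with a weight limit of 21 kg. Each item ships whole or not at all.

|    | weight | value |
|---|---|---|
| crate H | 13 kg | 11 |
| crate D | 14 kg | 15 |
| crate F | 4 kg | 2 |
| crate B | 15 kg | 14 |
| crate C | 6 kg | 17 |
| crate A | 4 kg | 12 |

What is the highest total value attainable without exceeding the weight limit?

This is an integer program with binary decision variables.
Take crate D and crate C: weight 14 + 6 = 20 ≤ 21, value 15 + 17 = 32.
No other feasible combination does better.

32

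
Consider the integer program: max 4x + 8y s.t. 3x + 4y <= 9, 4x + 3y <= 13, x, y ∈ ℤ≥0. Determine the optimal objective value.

16

The continuous relaxation peaks at (0, 2.25) with value 18.00; rounding to a feasible lattice point costs some objective.
(x,y)=(0,2): 3·0+4·2=8≤9, 4·0+3·2=6≤13, objective 16.
(x,y)=(1,1): 3·1+4·1=7≤9, 4·1+3·1=7≤13, objective 12.
Maximum is 16 at (x,y)=(0,2).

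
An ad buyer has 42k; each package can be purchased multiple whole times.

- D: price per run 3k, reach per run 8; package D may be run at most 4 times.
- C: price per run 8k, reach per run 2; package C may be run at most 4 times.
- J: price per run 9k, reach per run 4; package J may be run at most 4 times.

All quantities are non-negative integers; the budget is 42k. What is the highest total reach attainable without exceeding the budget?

Take 4×D and 3×J: price 39 ≤ 42, reach 4·8 + 3·4 = 44.
D has the best ratio (8/3) and is taken to its limit of 4; remaining capacity is filled optimally with the others.

44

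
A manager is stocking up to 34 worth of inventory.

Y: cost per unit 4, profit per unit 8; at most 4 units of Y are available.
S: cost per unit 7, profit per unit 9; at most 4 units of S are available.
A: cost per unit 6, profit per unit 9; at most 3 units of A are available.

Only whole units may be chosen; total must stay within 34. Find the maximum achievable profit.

59

Take 4×Y and 3×A: cost 34 ≤ 34, profit 4·8 + 3·9 = 59.
Y has the best ratio (8/4) and is taken to its limit of 4; remaining capacity is filled optimally with the others.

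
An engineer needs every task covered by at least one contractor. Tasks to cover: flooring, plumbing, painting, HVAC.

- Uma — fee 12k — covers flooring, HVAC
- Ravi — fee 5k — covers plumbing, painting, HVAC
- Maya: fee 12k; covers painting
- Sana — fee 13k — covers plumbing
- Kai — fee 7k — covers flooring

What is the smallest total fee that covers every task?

12

Choose Ravi and Kai: together they cover flooring, plumbing, painting, HVAC — every task.
Total fee: 5 + 7 = 12.
No cover costs less than 12.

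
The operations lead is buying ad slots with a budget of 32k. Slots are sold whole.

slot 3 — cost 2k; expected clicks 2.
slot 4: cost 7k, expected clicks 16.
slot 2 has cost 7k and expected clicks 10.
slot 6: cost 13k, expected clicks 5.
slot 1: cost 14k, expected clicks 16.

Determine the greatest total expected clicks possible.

Allowing fractional choices, the relaxed optimum would be about 44.8, but ad slots are indivisible.
slot 3 + slot 4 + slot 2 + slot 1: cost 2 + 7 + 7 + 14 = 30 ≤ 32, expected clicks 2 + 16 + 10 + 16 = 44.
slot 4 + slot 2 + slot 1: cost 7 + 7 + 14 = 28 ≤ 32, expected clicks 16 + 10 + 16 = 42.
Best is slot 3, slot 4, slot 2, and slot 1 with total expected clicks 44.

44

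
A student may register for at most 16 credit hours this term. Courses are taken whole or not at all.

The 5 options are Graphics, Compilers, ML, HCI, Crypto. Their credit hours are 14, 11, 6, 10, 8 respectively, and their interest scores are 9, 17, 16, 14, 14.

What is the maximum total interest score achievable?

30

Allowing fractional choices, the relaxed optimum would be about 33.1, but courses are indivisible.
ML + Crypto: credit hours 6 + 8 = 14 ≤ 16, interest score 16 + 14 = 30.
ML + HCI: credit hours 6 + 10 = 16 ≤ 16, interest score 16 + 14 = 30.
The maximum interest score is 30; one optimal choice is ML and Crypto.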